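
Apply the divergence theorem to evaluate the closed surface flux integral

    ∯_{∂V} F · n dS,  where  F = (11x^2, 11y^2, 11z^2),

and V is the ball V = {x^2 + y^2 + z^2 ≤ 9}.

By the divergence theorem,

    ∯_{∂V} F · n dS = ∭_V (∇ · F) dV.

Compute the divergence:
    ∇ · F = ∂F_x/∂x + ∂F_y/∂y + ∂F_z/∂z = 22x + 22y + 22z.

In spherical coordinates, x = ρ sin(φ) cos(θ), y = ρ sin(φ) sin(θ), z = ρ cos(φ), dV = ρ^2 sin(φ) dρ dφ dθ, with 0 ≤ ρ ≤ 3, 0 ≤ φ ≤ π, 0 ≤ θ ≤ 2π.

The integrand, after substitution and multiplying by the volume element, becomes (22ρ (sqrt(2)sin(φ)sin(θ + π/4) + cos(φ))) · ρ^2 sin(φ), so

    ∭_V (∇·F) dV = ∫_0^{2π} ∫_0^{π} ∫_0^{3} (22ρ (sqrt(2)sin(φ)sin(θ + π/4) + cos(φ))) · ρ^2 sin(φ) dρ dφ dθ.

Inner (ρ from 0 to 3): 891(sqrt(2)sin(φ)sin(θ + π/4) + cos(φ))sin(φ)/2.
Middle (φ from 0 to π): 891sqrt(2)π sin(θ + π/4)/4.
Outer (θ from 0 to 2π): 0.

Therefore ∯_{∂V} F · n dS = 0.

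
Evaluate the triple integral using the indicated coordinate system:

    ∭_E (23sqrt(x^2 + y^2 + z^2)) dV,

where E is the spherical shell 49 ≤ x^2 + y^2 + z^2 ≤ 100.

In spherical coordinates, x = ρ sin(φ) cos(θ), y = ρ sin(φ) sin(θ), z = ρ cos(φ), and dV = ρ^2 sin(φ) dρ dφ dθ.

The integrand becomes 23ρ, so

    ∭_E (23sqrt(x^2 + y^2 + z^2)) dV = ∫_{0}^{2π} ∫_{0}^{π} ∫_{7}^{10} (23ρ) · ρ^2 sin(φ) dρ dφ dθ.

Inner (ρ): 174777sin(φ)/4.
Middle (φ): 174777/2.
Outer (θ): 174777π.

Therefore the triple integral equals 174777π.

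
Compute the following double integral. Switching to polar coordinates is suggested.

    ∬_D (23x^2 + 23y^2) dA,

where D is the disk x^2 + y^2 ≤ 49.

The region D is 0 ≤ r ≤ 7, 0 ≤ θ ≤ 2π in polar coordinates, where x = r cos(θ), y = r sin(θ), and dA = r dr dθ.

Under the substitution, the integrand becomes 23r^2, so

    ∬_D (23x^2 + 23y^2) dA = ∫_{0}^{2π} ∫_{0}^{7} (23r^2) · r dr dθ.

Inner integral (in r): ∫_{0}^{7} (23r^2) · r dr = 55223/4.

Outer integral (in θ): ∫_{0}^{2π} (55223/4) dθ = 55223π/2.

Therefore ∬_D (23x^2 + 23y^2) dA = 55223π/2.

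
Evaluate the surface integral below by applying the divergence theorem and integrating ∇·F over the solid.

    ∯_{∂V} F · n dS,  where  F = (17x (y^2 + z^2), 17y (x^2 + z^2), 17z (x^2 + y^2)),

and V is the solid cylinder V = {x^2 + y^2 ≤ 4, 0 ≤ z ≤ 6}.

By the divergence theorem,

    ∯_{∂V} F · n dS = ∭_V (∇ · F) dV.

Compute the divergence:
    ∇ · F = ∂F_x/∂x + ∂F_y/∂y + ∂F_z/∂z = 17y^2 + 17z^2 + 17x^2 + 17z^2 + 17x^2 + 17y^2 = 34x^2 + 34y^2 + 34z^2.

In cylindrical coordinates, x = r cos(θ), y = r sin(θ), z = z, dV = r dr dθ dz, with 0 ≤ r ≤ 2, 0 ≤ θ ≤ 2π, 0 ≤ z ≤ 6.

The integrand, after substitution and multiplying by the volume element, becomes (34r^2 + 34z^2) · r, so

    ∭_V (∇·F) dV = ∫_0^{2π} ∫_0^{2} ∫_0^{6} (34r^2 + 34z^2) · r dz dr dθ.

Inner (z from 0 to 6): 204r (r^2 + 12).
Middle (r from 0 to 2): 5712.
Outer (θ from 0 to 2π): 11424π.

Therefore ∯_{∂V} F · n dS = 11424π.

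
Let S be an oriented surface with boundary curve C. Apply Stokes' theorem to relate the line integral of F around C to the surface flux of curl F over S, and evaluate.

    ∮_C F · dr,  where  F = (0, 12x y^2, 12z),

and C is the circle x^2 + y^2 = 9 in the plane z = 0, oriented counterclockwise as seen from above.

Let S be the flat disk x^2 + y^2 ≤ 9 in the plane z = 0, with upward unit normal n̂ = ẑ. By Stokes' theorem,

    ∮_C F · dr = ∬_S (∇ × F) · n̂ dS = ∬_D (curl F)_z dA,

where D is the disk x^2 + y^2 ≤ 9.

Compute the curl of F = (0, 12x y^2, 12z):
    (∇ × F)_x = ∂F_z/∂y - ∂F_y/∂z = 0,
    (∇ × F)_y = ∂F_x/∂z - ∂F_z/∂x = 0,
    (∇ × F)_z = ∂F_y/∂x - ∂F_x/∂y = 12y^2.

On z = 0, (curl F)_z = 12y^2.

Convert to polar (x = r cos θ, y = r sin θ, dA = r dr dθ); the integrand becomes 12r^2sin(θ)^2, so

    ∬_D (curl F)_z dA = ∫_0^{2π} ∫_0^{3} (12r^2sin(θ)^2) · r dr dθ.

Inner (r from 0 to 3): 243sin(θ)^2.
Outer (θ from 0 to 2π): 243π.

Therefore ∮_C F · dr = 243π.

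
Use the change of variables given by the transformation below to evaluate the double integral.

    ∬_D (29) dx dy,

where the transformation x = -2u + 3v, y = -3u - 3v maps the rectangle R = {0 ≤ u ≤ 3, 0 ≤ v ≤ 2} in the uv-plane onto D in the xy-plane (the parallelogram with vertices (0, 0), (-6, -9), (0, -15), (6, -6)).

Compute the Jacobian determinant of (x, y) with respect to (u, v):

    ∂(x,y)/∂(u,v) = | -2  3 | = (-2)(-3) - (3)(-3) = 15.
                   | -3  -3 |

Its absolute value is |J| = 15 (the area scaling factor).

Substituting x = -2u + 3v, y = -3u - 3v into the integrand,

    29 → 29,

so the integral becomes

    ∬_R (29) · |J| du dv = ∫_0^3 ∫_0^2 (435) dv du.

Inner (v): 870.
Outer (u): 2610.

Therefore ∬_D (29) dx dy = 2610.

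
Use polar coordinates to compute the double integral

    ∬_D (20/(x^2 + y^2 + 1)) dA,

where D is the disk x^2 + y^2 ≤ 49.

The region D is 0 ≤ r ≤ 7, 0 ≤ θ ≤ 2π in polar coordinates, where x = r cos(θ), y = r sin(θ), and dA = r dr dθ.

Under the substitution, the integrand becomes 20/(r^2 + 1), so

    ∬_D (20/(x^2 + y^2 + 1)) dA = ∫_{0}^{2π} ∫_{0}^{7} (20/(r^2 + 1)) · r dr dθ.

Inner integral (in r): ∫_{0}^{7} (20/(r^2 + 1)) · r dr = log(97656250000000000).

Outer integral (in θ): ∫_{0}^{2π} (log(97656250000000000)) dθ = 20π log(50).

Therefore ∬_D (20/(x^2 + y^2 + 1)) dA = 20π log(50).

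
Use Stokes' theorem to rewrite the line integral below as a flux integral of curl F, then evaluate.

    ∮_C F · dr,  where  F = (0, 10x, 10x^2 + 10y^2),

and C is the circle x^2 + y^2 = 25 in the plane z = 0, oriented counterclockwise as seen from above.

Let S be the flat disk x^2 + y^2 ≤ 25 in the plane z = 0, with upward unit normal n̂ = ẑ. By Stokes' theorem,

    ∮_C F · dr = ∬_S (∇ × F) · n̂ dS = ∬_D (curl F)_z dA,

where D is the disk x^2 + y^2 ≤ 25.

Compute the curl of F = (0, 10x, 10x^2 + 10y^2):
    (∇ × F)_x = ∂F_z/∂y - ∂F_y/∂z = 20y,
    (∇ × F)_y = ∂F_x/∂z - ∂F_z/∂x = -20x,
    (∇ × F)_z = ∂F_y/∂x - ∂F_x/∂y = 10.

On z = 0, (curl F)_z = 10.

Convert to polar (x = r cos θ, y = r sin θ, dA = r dr dθ); the integrand becomes 10, so

    ∬_D (curl F)_z dA = ∫_0^{2π} ∫_0^{5} (10) · r dr dθ.

Inner (r from 0 to 5): 125.
Outer (θ from 0 to 2π): 250π.

Therefore ∮_C F · dr = 250π.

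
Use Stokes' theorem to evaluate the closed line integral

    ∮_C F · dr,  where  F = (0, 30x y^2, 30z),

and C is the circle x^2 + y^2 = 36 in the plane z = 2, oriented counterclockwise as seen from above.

Let S be the flat disk x^2 + y^2 ≤ 36 in the plane z = 2, with upward unit normal n̂ = ẑ. By Stokes' theorem,

    ∮_C F · dr = ∬_S (∇ × F) · n̂ dS = ∬_D (curl F)_z dA,

where D is the disk x^2 + y^2 ≤ 36.

Compute the curl of F = (0, 30x y^2, 30z):
    (∇ × F)_x = ∂F_z/∂y - ∂F_y/∂z = 0,
    (∇ × F)_y = ∂F_x/∂z - ∂F_z/∂x = 0,
    (∇ × F)_z = ∂F_y/∂x - ∂F_x/∂y = 30y^2.

On z = 2, (curl F)_z = 30y^2.

Convert to polar (x = r cos θ, y = r sin θ, dA = r dr dθ); the integrand becomes 30r^2sin(θ)^2, so

    ∬_D (curl F)_z dA = ∫_0^{2π} ∫_0^{6} (30r^2sin(θ)^2) · r dr dθ.

Inner (r from 0 to 6): 9720sin(θ)^2.
Outer (θ from 0 to 2π): 9720π.

Therefore ∮_C F · dr = 9720π.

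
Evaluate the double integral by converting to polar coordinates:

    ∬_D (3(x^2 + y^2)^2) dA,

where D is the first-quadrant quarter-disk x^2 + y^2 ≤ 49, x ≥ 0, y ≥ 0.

The region D is 0 ≤ r ≤ 7, 0 ≤ θ ≤ π/2 in polar coordinates, where x = r cos(θ), y = r sin(θ), and dA = r dr dθ.

Under the substitution, the integrand becomes 3r^4, so

    ∬_D (3(x^2 + y^2)^2) dA = ∫_{0}^{π/2} ∫_{0}^{7} (3r^4) · r dr dθ.

Inner integral (in r): ∫_{0}^{7} (3r^4) · r dr = 117649/2.

Outer integral (in θ): ∫_{0}^{π/2} (117649/2) dθ = 117649π/4.

Therefore ∬_D (3(x^2 + y^2)^2) dA = 117649π/4.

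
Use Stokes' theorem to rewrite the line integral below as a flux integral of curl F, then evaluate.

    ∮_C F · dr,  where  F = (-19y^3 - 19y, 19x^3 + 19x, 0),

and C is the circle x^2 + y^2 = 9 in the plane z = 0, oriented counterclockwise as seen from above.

Let S be the flat disk x^2 + y^2 ≤ 9 in the plane z = 0, with upward unit normal n̂ = ẑ. By Stokes' theorem,

    ∮_C F · dr = ∬_S (∇ × F) · n̂ dS = ∬_D (curl F)_z dA,

where D is the disk x^2 + y^2 ≤ 9.

Compute the curl of F = (-19y^3 - 19y, 19x^3 + 19x, 0):
    (∇ × F)_x = ∂F_z/∂y - ∂F_y/∂z = 0,
    (∇ × F)_y = ∂F_x/∂z - ∂F_z/∂x = 0,
    (∇ × F)_z = ∂F_y/∂x - ∂F_x/∂y = 57x^2 + 57y^2 + 38.

On z = 0, (curl F)_z = 57x^2 + 57y^2 + 38.

Convert to polar (x = r cos θ, y = r sin θ, dA = r dr dθ); the integrand becomes 57r^2 + 38, so

    ∬_D (curl F)_z dA = ∫_0^{2π} ∫_0^{3} (57r^2 + 38) · r dr dθ.

Inner (r from 0 to 3): 5301/4.
Outer (θ from 0 to 2π): 5301π/2.

Therefore ∮_C F · dr = 5301π/2.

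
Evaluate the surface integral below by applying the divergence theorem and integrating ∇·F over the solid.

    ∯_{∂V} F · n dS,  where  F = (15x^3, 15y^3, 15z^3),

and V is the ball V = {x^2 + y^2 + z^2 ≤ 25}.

By the divergence theorem,

    ∯_{∂V} F · n dS = ∭_V (∇ · F) dV.

Compute the divergence:
    ∇ · F = ∂F_x/∂x + ∂F_y/∂y + ∂F_z/∂z = 45x^2 + 45y^2 + 45z^2.

In spherical coordinates, x = ρ sin(φ) cos(θ), y = ρ sin(φ) sin(θ), z = ρ cos(φ), dV = ρ^2 sin(φ) dρ dφ dθ, with 0 ≤ ρ ≤ 5, 0 ≤ φ ≤ π, 0 ≤ θ ≤ 2π.

The integrand, after substitution and multiplying by the volume element, becomes (45ρ^2) · ρ^2 sin(φ), so

    ∭_V (∇·F) dV = ∫_0^{2π} ∫_0^{π} ∫_0^{5} (45ρ^2) · ρ^2 sin(φ) dρ dφ dθ.

Inner (ρ from 0 to 5): 28125sin(φ).
Middle (φ from 0 to π): 56250.
Outer (θ from 0 to 2π): 112500π.

Therefore ∯_{∂V} F · n dS = 112500π.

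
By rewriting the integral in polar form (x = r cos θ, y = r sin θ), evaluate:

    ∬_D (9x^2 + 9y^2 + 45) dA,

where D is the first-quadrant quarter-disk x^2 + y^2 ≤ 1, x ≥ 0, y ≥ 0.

The region D is 0 ≤ r ≤ 1, 0 ≤ θ ≤ π/2 in polar coordinates, where x = r cos(θ), y = r sin(θ), and dA = r dr dθ.

Under the substitution, the integrand becomes 9r^2 + 45, so

    ∬_D (9x^2 + 9y^2 + 45) dA = ∫_{0}^{π/2} ∫_{0}^{1} (9r^2 + 45) · r dr dθ.

Inner integral (in r): ∫_{0}^{1} (9r^2 + 45) · r dr = 99/4.

Outer integral (in θ): ∫_{0}^{π/2} (99/4) dθ = 99π/8.

Therefore ∬_D (9x^2 + 9y^2 + 45) dA = 99π/8.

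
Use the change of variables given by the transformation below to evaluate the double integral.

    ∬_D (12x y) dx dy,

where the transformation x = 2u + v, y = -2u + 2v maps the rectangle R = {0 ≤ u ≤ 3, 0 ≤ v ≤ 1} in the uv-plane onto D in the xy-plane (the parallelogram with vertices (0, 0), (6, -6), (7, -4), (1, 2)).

Compute the Jacobian determinant of (x, y) with respect to (u, v):

    ∂(x,y)/∂(u,v) = | 2  1 | = (2)(2) - (1)(-2) = 6.
                   | -2  2 |

Its absolute value is |J| = 6 (the area scaling factor).

Substituting x = 2u + v, y = -2u + 2v into the integrand,

    12x y → -48u^2 + 24u v + 24v^2,

so the integral becomes

    ∬_R (-48u^2 + 24u v + 24v^2) · |J| du dv = ∫_0^3 ∫_0^1 (-288u^2 + 144u v + 144v^2) dv du.

Inner (v): -288u^2 + 72u + 48.
Outer (u): -2124.

Therefore ∬_D (12x y) dx dy = -2124.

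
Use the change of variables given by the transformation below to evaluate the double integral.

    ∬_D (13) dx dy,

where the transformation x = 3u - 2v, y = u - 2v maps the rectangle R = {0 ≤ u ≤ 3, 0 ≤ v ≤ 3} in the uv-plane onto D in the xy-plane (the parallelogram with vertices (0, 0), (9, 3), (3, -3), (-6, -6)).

Compute the Jacobian determinant of (x, y) with respect to (u, v):

    ∂(x,y)/∂(u,v) = | 3  -2 | = (3)(-2) - (-2)(1) = -4.
                   | 1  -2 |

Its absolute value is |J| = 4 (the area scaling factor).

Substituting x = 3u - 2v, y = u - 2v into the integrand,

    13 → 13,

so the integral becomes

    ∬_R (13) · |J| du dv = ∫_0^3 ∫_0^3 (52) dv du.

Inner (v): 156.
Outer (u): 468.

Therefore ∬_D (13) dx dy = 468.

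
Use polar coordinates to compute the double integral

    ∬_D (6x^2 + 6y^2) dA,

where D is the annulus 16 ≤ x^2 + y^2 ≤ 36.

The region D is 4 ≤ r ≤ 6, 0 ≤ θ ≤ 2π in polar coordinates, where x = r cos(θ), y = r sin(θ), and dA = r dr dθ.

Under the substitution, the integrand becomes 6r^2, so

    ∬_D (6x^2 + 6y^2) dA = ∫_{0}^{2π} ∫_{4}^{6} (6r^2) · r dr dθ.

Inner integral (in r): ∫_{4}^{6} (6r^2) · r dr = 1560.

Outer integral (in θ): ∫_{0}^{2π} (1560) dθ = 3120π.

Therefore ∬_D (6x^2 + 6y^2) dA = 3120π.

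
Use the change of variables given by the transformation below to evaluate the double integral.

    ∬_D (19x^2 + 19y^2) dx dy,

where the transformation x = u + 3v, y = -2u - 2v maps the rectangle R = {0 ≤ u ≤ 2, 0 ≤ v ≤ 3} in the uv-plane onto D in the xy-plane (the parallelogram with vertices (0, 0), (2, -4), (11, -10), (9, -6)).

Compute the Jacobian determinant of (x, y) with respect to (u, v):

    ∂(x,y)/∂(u,v) = | 1  3 | = (1)(-2) - (3)(-2) = 4.
                   | -2  -2 |

Its absolute value is |J| = 4 (the area scaling factor).

Substituting x = u + 3v, y = -2u - 2v into the integrand,

    19x^2 + 19y^2 → 95u^2 + 266u v + 247v^2,

so the integral becomes

    ∬_R (95u^2 + 266u v + 247v^2) · |J| du dv = ∫_0^2 ∫_0^3 (380u^2 + 1064u v + 988v^2) dv du.

Inner (v): 1140u^2 + 4788u + 8892.
Outer (u): 30400.

Therefore ∬_D (19x^2 + 19y^2) dx dy = 30400.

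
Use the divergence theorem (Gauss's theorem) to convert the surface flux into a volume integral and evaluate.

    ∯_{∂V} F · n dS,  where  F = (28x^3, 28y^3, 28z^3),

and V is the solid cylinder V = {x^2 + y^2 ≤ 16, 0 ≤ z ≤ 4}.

By the divergence theorem,

    ∯_{∂V} F · n dS = ∭_V (∇ · F) dV.

Compute the divergence:
    ∇ · F = ∂F_x/∂x + ∂F_y/∂y + ∂F_z/∂z = 84x^2 + 84y^2 + 84z^2.

In cylindrical coordinates, x = r cos(θ), y = r sin(θ), z = z, dV = r dr dθ dz, with 0 ≤ r ≤ 4, 0 ≤ θ ≤ 2π, 0 ≤ z ≤ 4.

The integrand, after substitution and multiplying by the volume element, becomes (84r^2 + 84z^2) · r, so

    ∭_V (∇·F) dV = ∫_0^{2π} ∫_0^{4} ∫_0^{4} (84r^2 + 84z^2) · r dz dr dθ.

Inner (z from 0 to 4): 336r^3 + 1792r.
Middle (r from 0 to 4): 35840.
Outer (θ from 0 to 2π): 71680π.

Therefore ∯_{∂V} F · n dS = 71680π.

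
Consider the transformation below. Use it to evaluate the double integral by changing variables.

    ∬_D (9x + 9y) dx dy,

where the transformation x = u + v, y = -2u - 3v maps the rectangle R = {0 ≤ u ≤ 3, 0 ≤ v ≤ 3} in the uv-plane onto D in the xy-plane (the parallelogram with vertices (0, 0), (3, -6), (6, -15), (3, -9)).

Compute the Jacobian determinant of (x, y) with respect to (u, v):

    ∂(x,y)/∂(u,v) = | 1  1 | = (1)(-3) - (1)(-2) = -1.
                   | -2  -3 |

Its absolute value is |J| = 1 (the area scaling factor).

Substituting x = u + v, y = -2u - 3v into the integrand,

    9x + 9y → -9u - 18v,

so the integral becomes

    ∬_R (-9u - 18v) · |J| du dv = ∫_0^3 ∫_0^3 (-9u - 18v) dv du.

Inner (v): -27u - 81.
Outer (u): -729/2.

Therefore ∬_D (9x + 9y) dx dy = -729/2.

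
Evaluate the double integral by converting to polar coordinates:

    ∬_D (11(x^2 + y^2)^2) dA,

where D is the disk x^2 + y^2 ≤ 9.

The region D is 0 ≤ r ≤ 3, 0 ≤ θ ≤ 2π in polar coordinates, where x = r cos(θ), y = r sin(θ), and dA = r dr dθ.

Under the substitution, the integrand becomes 11r^4, so

    ∬_D (11(x^2 + y^2)^2) dA = ∫_{0}^{2π} ∫_{0}^{3} (11r^4) · r dr dθ.

Inner integral (in r): ∫_{0}^{3} (11r^4) · r dr = 2673/2.

Outer integral (in θ): ∫_{0}^{2π} (2673/2) dθ = 2673π.

Therefore ∬_D (11(x^2 + y^2)^2) dA = 2673π.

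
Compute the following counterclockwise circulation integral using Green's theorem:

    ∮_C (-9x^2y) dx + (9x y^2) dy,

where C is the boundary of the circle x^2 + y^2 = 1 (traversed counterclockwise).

Green's theorem converts the closed line integral into a double integral over the enclosed region D:

    ∮_C P dx + Q dy = ∬_D (∂Q/∂x - ∂P/∂y) dA.

Here P = -9x^2y, Q = 9x y^2, so

    ∂Q/∂x = 9y^2,    ∂P/∂y = -9x^2,
    ∂Q/∂x - ∂P/∂y = 9x^2 + 9y^2.

D is the region x^2 + y^2 ≤ 1. Evaluating the double integral:

In polar coordinates (x = r cos θ, y = r sin θ, dA = r dr dθ) the integrand becomes 9r^2, so

    ∬_D (9x^2 + 9y^2) dA = ∫_0^{2π} ∫_0^{1} (9r^2) · r dr dθ.

Inner (r from 0 to 1): 9/4.
Outer (θ from 0 to 2π): 9π/2.

Therefore ∮_C P dx + Q dy = 9π/2.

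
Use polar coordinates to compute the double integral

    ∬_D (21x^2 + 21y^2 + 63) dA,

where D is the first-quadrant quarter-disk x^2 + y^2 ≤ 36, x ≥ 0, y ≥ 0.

The region D is 0 ≤ r ≤ 6, 0 ≤ θ ≤ π/2 in polar coordinates, where x = r cos(θ), y = r sin(θ), and dA = r dr dθ.

Under the substitution, the integrand becomes 21r^2 + 63, so

    ∬_D (21x^2 + 21y^2 + 63) dA = ∫_{0}^{π/2} ∫_{0}^{6} (21r^2 + 63) · r dr dθ.

Inner integral (in r): ∫_{0}^{6} (21r^2 + 63) · r dr = 7938.

Outer integral (in θ): ∫_{0}^{π/2} (7938) dθ = 3969π.

Therefore ∬_D (21x^2 + 21y^2 + 63) dA = 3969π.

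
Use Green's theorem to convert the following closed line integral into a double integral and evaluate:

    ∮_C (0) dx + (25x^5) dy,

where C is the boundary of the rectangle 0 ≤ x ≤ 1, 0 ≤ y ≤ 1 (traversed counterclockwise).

Green's theorem converts the closed line integral into a double integral over the enclosed region D:

    ∮_C P dx + Q dy = ∬_D (∂Q/∂x - ∂P/∂y) dA.

Here P = 0, Q = 25x^5, so

    ∂Q/∂x = 125x^4,    ∂P/∂y = 0,
    ∂Q/∂x - ∂P/∂y = 125x^4.

D is the region 0 ≤ x ≤ 1, 0 ≤ y ≤ 1. Evaluating the double integral:

    ∬_D (125x^4) dA = ∫_0^{1} ∫_0^{1} (125x^4) dy dx.

Inner (y from 0 to 1): 125x^4.
Outer (x from 0 to 1): 25.

Therefore ∮_C P dx + Q dy = 25.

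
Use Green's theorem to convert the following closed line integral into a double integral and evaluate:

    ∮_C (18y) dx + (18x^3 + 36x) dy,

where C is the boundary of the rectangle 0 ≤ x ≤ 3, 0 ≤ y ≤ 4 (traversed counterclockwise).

Green's theorem converts the closed line integral into a double integral over the enclosed region D:

    ∮_C P dx + Q dy = ∬_D (∂Q/∂x - ∂P/∂y) dA.

Here P = 18y, Q = 18x^3 + 36x, so

    ∂Q/∂x = 54x^2 + 36,    ∂P/∂y = 18,
    ∂Q/∂x - ∂P/∂y = 54x^2 + 18.

D is the region 0 ≤ x ≤ 3, 0 ≤ y ≤ 4. Evaluating the double integral:

    ∬_D (54x^2 + 18) dA = ∫_0^{3} ∫_0^{4} (54x^2 + 18) dy dx.

Inner (y from 0 to 4): 216x^2 + 72.
Outer (x from 0 to 3): 2160.

Therefore ∮_C P dx + Q dy = 2160.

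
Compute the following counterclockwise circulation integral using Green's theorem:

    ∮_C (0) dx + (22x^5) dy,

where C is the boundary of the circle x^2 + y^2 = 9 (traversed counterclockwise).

Green's theorem converts the closed line integral into a double integral over the enclosed region D:

    ∮_C P dx + Q dy = ∬_D (∂Q/∂x - ∂P/∂y) dA.

Here P = 0, Q = 22x^5, so

    ∂Q/∂x = 110x^4,    ∂P/∂y = 0,
    ∂Q/∂x - ∂P/∂y = 110x^4.

D is the region x^2 + y^2 ≤ 9. Evaluating the double integral:

In polar coordinates (x = r cos θ, y = r sin θ, dA = r dr dθ) the integrand becomes 110r^4cos(θ)^4, so

    ∬_D (110x^4) dA = ∫_0^{2π} ∫_0^{3} (110r^4cos(θ)^4) · r dr dθ.

Inner (r from 0 to 3): 13365cos(θ)^4.
Outer (θ from 0 to 2π): 40095π/4.

Therefore ∮_C P dx + Q dy = 40095π/4.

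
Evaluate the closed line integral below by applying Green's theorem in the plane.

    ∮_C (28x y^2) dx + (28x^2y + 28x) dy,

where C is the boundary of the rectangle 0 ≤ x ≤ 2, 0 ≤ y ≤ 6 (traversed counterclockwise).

Green's theorem converts the closed line integral into a double integral over the enclosed region D:

    ∮_C P dx + Q dy = ∬_D (∂Q/∂x - ∂P/∂y) dA.

Here P = 28x y^2, Q = 28x^2y + 28x, so

    ∂Q/∂x = 56x y + 28,    ∂P/∂y = 56x y,
    ∂Q/∂x - ∂P/∂y = 28.

D is the region 0 ≤ x ≤ 2, 0 ≤ y ≤ 6. Evaluating the double integral:

    ∬_D (28) dA = ∫_0^{2} ∫_0^{6} (28) dy dx.

Inner (y from 0 to 6): 168.
Outer (x from 0 to 2): 336.

Therefore ∮_C P dx + Q dy = 336.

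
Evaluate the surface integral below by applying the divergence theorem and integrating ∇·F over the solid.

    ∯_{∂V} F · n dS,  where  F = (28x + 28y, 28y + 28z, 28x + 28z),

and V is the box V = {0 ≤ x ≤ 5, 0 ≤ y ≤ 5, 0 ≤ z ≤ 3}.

By the divergence theorem,

    ∯_{∂V} F · n dS = ∭_V (∇ · F) dV.

Compute the divergence:
    ∇ · F = ∂F_x/∂x + ∂F_y/∂y + ∂F_z/∂z = 28 + 28 + 28 = 84.

V is a rectangular box, so dV = dx dy dz with 0 ≤ x ≤ 5, 0 ≤ y ≤ 5, 0 ≤ z ≤ 3.

Integrate (84) over V as an iterated integral:

    ∭_V (∇·F) dV = ∫_0^{5} ∫_0^{5} ∫_0^{3} (84) dz dy dx.

Inner (z from 0 to 3): 252.
Middle (y from 0 to 5): 1260.
Outer (x from 0 to 5): 6300.

Therefore ∯_{∂V} F · n dS = 6300.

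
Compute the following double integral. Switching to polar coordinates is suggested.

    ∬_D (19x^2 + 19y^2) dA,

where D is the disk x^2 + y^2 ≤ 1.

The region D is 0 ≤ r ≤ 1, 0 ≤ θ ≤ 2π in polar coordinates, where x = r cos(θ), y = r sin(θ), and dA = r dr dθ.

Under the substitution, the integrand becomes 19r^2, so

    ∬_D (19x^2 + 19y^2) dA = ∫_{0}^{2π} ∫_{0}^{1} (19r^2) · r dr dθ.

Inner integral (in r): ∫_{0}^{1} (19r^2) · r dr = 19/4.

Outer integral (in θ): ∫_{0}^{2π} (19/4) dθ = 19π/2.

Therefore ∬_D (19x^2 + 19y^2) dA = 19π/2.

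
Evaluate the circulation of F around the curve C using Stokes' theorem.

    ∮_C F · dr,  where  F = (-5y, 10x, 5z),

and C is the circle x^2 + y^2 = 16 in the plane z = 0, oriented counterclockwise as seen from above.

Let S be the flat disk x^2 + y^2 ≤ 16 in the plane z = 0, with upward unit normal n̂ = ẑ. By Stokes' theorem,

    ∮_C F · dr = ∬_S (∇ × F) · n̂ dS = ∬_D (curl F)_z dA,

where D is the disk x^2 + y^2 ≤ 16.

Compute the curl of F = (-5y, 10x, 5z):
    (∇ × F)_x = ∂F_z/∂y - ∂F_y/∂z = 0,
    (∇ × F)_y = ∂F_x/∂z - ∂F_z/∂x = 0,
    (∇ × F)_z = ∂F_y/∂x - ∂F_x/∂y = 15.

On z = 0, (curl F)_z = 15.

Convert to polar (x = r cos θ, y = r sin θ, dA = r dr dθ); the integrand becomes 15, so

    ∬_D (curl F)_z dA = ∫_0^{2π} ∫_0^{4} (15) · r dr dθ.

Inner (r from 0 to 4): 120.
Outer (θ from 0 to 2π): 240π.

Therefore ∮_C F · dr = 240π.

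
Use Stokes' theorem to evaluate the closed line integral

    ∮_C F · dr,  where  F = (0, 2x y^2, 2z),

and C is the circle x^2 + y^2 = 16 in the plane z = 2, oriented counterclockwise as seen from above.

Let S be the flat disk x^2 + y^2 ≤ 16 in the plane z = 2, with upward unit normal n̂ = ẑ. By Stokes' theorem,

    ∮_C F · dr = ∬_S (∇ × F) · n̂ dS = ∬_D (curl F)_z dA,

where D is the disk x^2 + y^2 ≤ 16.

Compute the curl of F = (0, 2x y^2, 2z):
    (∇ × F)_x = ∂F_z/∂y - ∂F_y/∂z = 0,
    (∇ × F)_y = ∂F_x/∂z - ∂F_z/∂x = 0,
    (∇ × F)_z = ∂F_y/∂x - ∂F_x/∂y = 2y^2.

On z = 2, (curl F)_z = 2y^2.

Convert to polar (x = r cos θ, y = r sin θ, dA = r dr dθ); the integrand becomes 2r^2sin(θ)^2, so

    ∬_D (curl F)_z dA = ∫_0^{2π} ∫_0^{4} (2r^2sin(θ)^2) · r dr dθ.

Inner (r from 0 to 4): 128sin(θ)^2.
Outer (θ from 0 to 2π): 128π.

Therefore ∮_C F · dr = 128π.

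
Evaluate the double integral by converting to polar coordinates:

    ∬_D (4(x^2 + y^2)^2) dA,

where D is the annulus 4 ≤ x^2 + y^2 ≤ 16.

The region D is 2 ≤ r ≤ 4, 0 ≤ θ ≤ 2π in polar coordinates, where x = r cos(θ), y = r sin(θ), and dA = r dr dθ.

Under the substitution, the integrand becomes 4r^4, so

    ∬_D (4(x^2 + y^2)^2) dA = ∫_{0}^{2π} ∫_{2}^{4} (4r^4) · r dr dθ.

Inner integral (in r): ∫_{2}^{4} (4r^4) · r dr = 2688.

Outer integral (in θ): ∫_{0}^{2π} (2688) dθ = 5376π.

Therefore ∬_D (4(x^2 + y^2)^2) dA = 5376π.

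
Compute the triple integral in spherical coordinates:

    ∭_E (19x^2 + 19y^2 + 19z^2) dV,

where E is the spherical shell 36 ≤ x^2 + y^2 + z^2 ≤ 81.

In spherical coordinates, x = ρ sin(φ) cos(θ), y = ρ sin(φ) sin(θ), z = ρ cos(φ), and dV = ρ^2 sin(φ) dρ dφ dθ.

The integrand becomes 19ρ^2, so

    ∭_E (19x^2 + 19y^2 + 19z^2) dV = ∫_{0}^{2π} ∫_{0}^{π} ∫_{6}^{9} (19ρ^2) · ρ^2 sin(φ) dρ dφ dθ.

Inner (ρ): 974187sin(φ)/5.
Middle (φ): 1948374/5.
Outer (θ): 3896748π/5.

Therefore the triple integral equals 3896748π/5.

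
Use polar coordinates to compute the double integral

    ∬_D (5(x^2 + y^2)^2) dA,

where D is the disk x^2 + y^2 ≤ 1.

The region D is 0 ≤ r ≤ 1, 0 ≤ θ ≤ 2π in polar coordinates, where x = r cos(θ), y = r sin(θ), and dA = r dr dθ.

Under the substitution, the integrand becomes 5r^4, so

    ∬_D (5(x^2 + y^2)^2) dA = ∫_{0}^{2π} ∫_{0}^{1} (5r^4) · r dr dθ.

Inner integral (in r): ∫_{0}^{1} (5r^4) · r dr = 5/6.

Outer integral (in θ): ∫_{0}^{2π} (5/6) dθ = 5π/3.

Therefore ∬_D (5(x^2 + y^2)^2) dA = 5π/3.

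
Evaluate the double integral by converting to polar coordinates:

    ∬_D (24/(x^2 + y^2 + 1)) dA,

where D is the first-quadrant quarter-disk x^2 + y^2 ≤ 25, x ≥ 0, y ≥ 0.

The region D is 0 ≤ r ≤ 5, 0 ≤ θ ≤ π/2 in polar coordinates, where x = r cos(θ), y = r sin(θ), and dA = r dr dθ.

Under the substitution, the integrand becomes 24/(r^2 + 1), so

    ∬_D (24/(x^2 + y^2 + 1)) dA = ∫_{0}^{π/2} ∫_{0}^{5} (24/(r^2 + 1)) · r dr dθ.

Inner integral (in r): ∫_{0}^{5} (24/(r^2 + 1)) · r dr = log(95428956661682176).

Outer integral (in θ): ∫_{0}^{π/2} (log(95428956661682176)) dθ = 6π log(26).

Therefore ∬_D (24/(x^2 + y^2 + 1)) dA = 6π log(26).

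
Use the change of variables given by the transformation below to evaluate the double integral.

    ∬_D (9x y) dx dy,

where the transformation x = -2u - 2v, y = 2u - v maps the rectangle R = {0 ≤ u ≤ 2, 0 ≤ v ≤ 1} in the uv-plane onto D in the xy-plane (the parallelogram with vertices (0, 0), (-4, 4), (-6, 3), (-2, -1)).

Compute the Jacobian determinant of (x, y) with respect to (u, v):

    ∂(x,y)/∂(u,v) = | -2  -2 | = (-2)(-1) - (-2)(2) = 6.
                   | 2  -1 |

Its absolute value is |J| = 6 (the area scaling factor).

Substituting x = -2u - 2v, y = 2u - v into the integrand,

    9x y → -36u^2 - 18u v + 18v^2,

so the integral becomes

    ∬_R (-36u^2 - 18u v + 18v^2) · |J| du dv = ∫_0^2 ∫_0^1 (-216u^2 - 108u v + 108v^2) dv du.

Inner (v): -216u^2 - 54u + 36.
Outer (u): -612.

Therefore ∬_D (9x y) dx dy = -612.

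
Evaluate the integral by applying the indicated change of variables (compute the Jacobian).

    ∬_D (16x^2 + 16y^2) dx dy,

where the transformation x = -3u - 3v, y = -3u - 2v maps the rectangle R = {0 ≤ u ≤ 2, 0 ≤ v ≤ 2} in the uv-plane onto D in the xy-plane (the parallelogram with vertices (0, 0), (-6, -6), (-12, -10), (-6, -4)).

Compute the Jacobian determinant of (x, y) with respect to (u, v):

    ∂(x,y)/∂(u,v) = | -3  -3 | = (-3)(-2) - (-3)(-3) = -3.
                   | -3  -2 |

Its absolute value is |J| = 3 (the area scaling factor).

Substituting x = -3u - 3v, y = -3u - 2v into the integrand,

    16x^2 + 16y^2 → 288u^2 + 480u v + 208v^2,

so the integral becomes

    ∬_R (288u^2 + 480u v + 208v^2) · |J| du dv = ∫_0^2 ∫_0^2 (864u^2 + 1440u v + 624v^2) dv du.

Inner (v): 1728u^2 + 2880u + 1664.
Outer (u): 13696.

Therefore ∬_D (16x^2 + 16y^2) dx dy = 13696.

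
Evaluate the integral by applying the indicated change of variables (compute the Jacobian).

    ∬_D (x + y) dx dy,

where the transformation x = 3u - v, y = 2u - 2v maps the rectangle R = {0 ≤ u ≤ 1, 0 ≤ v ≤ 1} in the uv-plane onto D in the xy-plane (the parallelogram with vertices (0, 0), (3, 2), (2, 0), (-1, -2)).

Compute the Jacobian determinant of (x, y) with respect to (u, v):

    ∂(x,y)/∂(u,v) = | 3  -1 | = (3)(-2) - (-1)(2) = -4.
                   | 2  -2 |

Its absolute value is |J| = 4 (the area scaling factor).

Substituting x = 3u - v, y = 2u - 2v into the integrand,

    x + y → 5u - 3v,

so the integral becomes

    ∬_R (5u - 3v) · |J| du dv = ∫_0^1 ∫_0^1 (20u - 12v) dv du.

Inner (v): 20u - 6.
Outer (u): 4.

Therefore ∬_D (x + y) dx dy = 4.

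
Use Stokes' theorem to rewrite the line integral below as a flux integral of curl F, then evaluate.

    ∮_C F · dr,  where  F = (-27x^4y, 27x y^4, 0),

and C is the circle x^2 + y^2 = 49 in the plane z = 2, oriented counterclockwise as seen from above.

Let S be the flat disk x^2 + y^2 ≤ 49 in the plane z = 2, with upward unit normal n̂ = ẑ. By Stokes' theorem,

    ∮_C F · dr = ∬_S (∇ × F) · n̂ dS = ∬_D (curl F)_z dA,

where D is the disk x^2 + y^2 ≤ 49.

Compute the curl of F = (-27x^4y, 27x y^4, 0):
    (∇ × F)_x = ∂F_z/∂y - ∂F_y/∂z = 0,
    (∇ × F)_y = ∂F_x/∂z - ∂F_z/∂x = 0,
    (∇ × F)_z = ∂F_y/∂x - ∂F_x/∂y = 27x^4 + 27y^4.

On z = 2, (curl F)_z = 27x^4 + 27y^4.

Convert to polar (x = r cos θ, y = r sin θ, dA = r dr dθ); the integrand becomes 27r^4(sin(θ)^4 + cos(θ)^4), so

    ∬_D (curl F)_z dA = ∫_0^{2π} ∫_0^{7} (27r^4(sin(θ)^4 + cos(θ)^4)) · r dr dθ.

Inner (r from 0 to 7): 1058841sin(θ)^4/2 + 1058841cos(θ)^4/2.
Outer (θ from 0 to 2π): 3176523π/4.

Therefore ∮_C F · dr = 3176523π/4.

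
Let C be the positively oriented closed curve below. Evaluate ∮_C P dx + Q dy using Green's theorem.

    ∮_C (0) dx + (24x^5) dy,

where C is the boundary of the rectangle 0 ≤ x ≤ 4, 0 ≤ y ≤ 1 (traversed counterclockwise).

Green's theorem converts the closed line integral into a double integral over the enclosed region D:

    ∮_C P dx + Q dy = ∬_D (∂Q/∂x - ∂P/∂y) dA.

Here P = 0, Q = 24x^5, so

    ∂Q/∂x = 120x^4,    ∂P/∂y = 0,
    ∂Q/∂x - ∂P/∂y = 120x^4.

D is the region 0 ≤ x ≤ 4, 0 ≤ y ≤ 1. Evaluating the double integral:

    ∬_D (120x^4) dA = ∫_0^{4} ∫_0^{1} (120x^4) dy dx.

Inner (y from 0 to 1): 120x^4.
Outer (x from 0 to 4): 24576.

Therefore ∮_C P dx + Q dy = 24576.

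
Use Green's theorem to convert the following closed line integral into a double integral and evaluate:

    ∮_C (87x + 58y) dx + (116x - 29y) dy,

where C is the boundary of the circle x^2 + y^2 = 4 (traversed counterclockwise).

Green's theorem converts the closed line integral into a double integral over the enclosed region D:

    ∮_C P dx + Q dy = ∬_D (∂Q/∂x - ∂P/∂y) dA.

Here P = 87x + 58y, Q = 116x - 29y, so

    ∂Q/∂x = 116,    ∂P/∂y = 58,
    ∂Q/∂x - ∂P/∂y = 58.

D is the region x^2 + y^2 ≤ 4. Evaluating the double integral:

In polar coordinates (x = r cos θ, y = r sin θ, dA = r dr dθ) the integrand becomes 58, so

    ∬_D (58) dA = ∫_0^{2π} ∫_0^{2} (58) · r dr dθ.

Inner (r from 0 to 2): 116.
Outer (θ from 0 to 2π): 232π.

Therefore ∮_C P dx + Q dy = 232π.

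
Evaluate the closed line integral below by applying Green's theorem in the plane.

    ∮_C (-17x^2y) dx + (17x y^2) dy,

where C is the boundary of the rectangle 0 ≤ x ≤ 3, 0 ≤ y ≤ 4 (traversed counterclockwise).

Green's theorem converts the closed line integral into a double integral over the enclosed region D:

    ∮_C P dx + Q dy = ∬_D (∂Q/∂x - ∂P/∂y) dA.

Here P = -17x^2y, Q = 17x y^2, so

    ∂Q/∂x = 17y^2,    ∂P/∂y = -17x^2,
    ∂Q/∂x - ∂P/∂y = 17x^2 + 17y^2.

D is the region 0 ≤ x ≤ 3, 0 ≤ y ≤ 4. Evaluating the double integral:

    ∬_D (17x^2 + 17y^2) dA = ∫_0^{3} ∫_0^{4} (17x^2 + 17y^2) dy dx.

Inner (y from 0 to 4): 68x^2 + 1088/3.
Outer (x from 0 to 3): 1700.

Therefore ∮_C P dx + Q dy = 1700.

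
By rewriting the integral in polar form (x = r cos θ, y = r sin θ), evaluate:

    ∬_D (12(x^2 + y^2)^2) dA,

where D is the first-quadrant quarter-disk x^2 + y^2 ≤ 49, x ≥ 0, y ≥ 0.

The region D is 0 ≤ r ≤ 7, 0 ≤ θ ≤ π/2 in polar coordinates, where x = r cos(θ), y = r sin(θ), and dA = r dr dθ.

Under the substitution, the integrand becomes 12r^4, so

    ∬_D (12(x^2 + y^2)^2) dA = ∫_{0}^{π/2} ∫_{0}^{7} (12r^4) · r dr dθ.

Inner integral (in r): ∫_{0}^{7} (12r^4) · r dr = 235298.

Outer integral (in θ): ∫_{0}^{π/2} (235298) dθ = 117649π.

Therefore ∬_D (12(x^2 + y^2)^2) dA = 117649π.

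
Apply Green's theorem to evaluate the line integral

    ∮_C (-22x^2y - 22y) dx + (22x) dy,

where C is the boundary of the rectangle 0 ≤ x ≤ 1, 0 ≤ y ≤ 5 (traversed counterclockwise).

Green's theorem converts the closed line integral into a double integral over the enclosed region D:

    ∮_C P dx + Q dy = ∬_D (∂Q/∂x - ∂P/∂y) dA.

Here P = -22x^2y - 22y, Q = 22x, so

    ∂Q/∂x = 22,    ∂P/∂y = -22x^2 - 22,
    ∂Q/∂x - ∂P/∂y = 22x^2 + 44.

D is the region 0 ≤ x ≤ 1, 0 ≤ y ≤ 5. Evaluating the double integral:

    ∬_D (22x^2 + 44) dA = ∫_0^{1} ∫_0^{5} (22x^2 + 44) dy dx.

Inner (y from 0 to 5): 110x^2 + 220.
Outer (x from 0 to 1): 770/3.

Therefore ∮_C P dx + Q dy = 770/3.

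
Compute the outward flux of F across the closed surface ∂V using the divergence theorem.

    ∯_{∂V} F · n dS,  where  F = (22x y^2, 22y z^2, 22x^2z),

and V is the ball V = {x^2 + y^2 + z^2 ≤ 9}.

By the divergence theorem,

    ∯_{∂V} F · n dS = ∭_V (∇ · F) dV.

Compute the divergence:
    ∇ · F = ∂F_x/∂x + ∂F_y/∂y + ∂F_z/∂z = 22y^2 + 22z^2 + 22x^2 = 22x^2 + 22y^2 + 22z^2.

In spherical coordinates, x = ρ sin(φ) cos(θ), y = ρ sin(φ) sin(θ), z = ρ cos(φ), dV = ρ^2 sin(φ) dρ dφ dθ, with 0 ≤ ρ ≤ 3, 0 ≤ φ ≤ π, 0 ≤ θ ≤ 2π.

The integrand, after substitution and multiplying by the volume element, becomes (22ρ^2) · ρ^2 sin(φ), so

    ∭_V (∇·F) dV = ∫_0^{2π} ∫_0^{π} ∫_0^{3} (22ρ^2) · ρ^2 sin(φ) dρ dφ dθ.

Inner (ρ from 0 to 3): 5346sin(φ)/5.
Middle (φ from 0 to π): 10692/5.
Outer (θ from 0 to 2π): 21384π/5.

Therefore ∯_{∂V} F · n dS = 21384π/5.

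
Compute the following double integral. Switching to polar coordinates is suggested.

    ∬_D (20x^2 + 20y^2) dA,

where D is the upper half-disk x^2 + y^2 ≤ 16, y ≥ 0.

The region D is 0 ≤ r ≤ 4, 0 ≤ θ ≤ π in polar coordinates, where x = r cos(θ), y = r sin(θ), and dA = r dr dθ.

Under the substitution, the integrand becomes 20r^2, so

    ∬_D (20x^2 + 20y^2) dA = ∫_{0}^{π} ∫_{0}^{4} (20r^2) · r dr dθ.

Inner integral (in r): ∫_{0}^{4} (20r^2) · r dr = 1280.

Outer integral (in θ): ∫_{0}^{π} (1280) dθ = 1280π.

Therefore ∬_D (20x^2 + 20y^2) dA = 1280π.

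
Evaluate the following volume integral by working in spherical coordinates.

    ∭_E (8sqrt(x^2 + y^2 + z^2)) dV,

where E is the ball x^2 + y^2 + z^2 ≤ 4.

In spherical coordinates, x = ρ sin(φ) cos(θ), y = ρ sin(φ) sin(θ), z = ρ cos(φ), and dV = ρ^2 sin(φ) dρ dφ dθ.

The integrand becomes 8ρ, so

    ∭_E (8sqrt(x^2 + y^2 + z^2)) dV = ∫_{0}^{2π} ∫_{0}^{π} ∫_{0}^{2} (8ρ) · ρ^2 sin(φ) dρ dφ dθ.

Inner (ρ): 32sin(φ).
Middle (φ): 64.
Outer (θ): 128π.

Therefore the triple integral equals 128π.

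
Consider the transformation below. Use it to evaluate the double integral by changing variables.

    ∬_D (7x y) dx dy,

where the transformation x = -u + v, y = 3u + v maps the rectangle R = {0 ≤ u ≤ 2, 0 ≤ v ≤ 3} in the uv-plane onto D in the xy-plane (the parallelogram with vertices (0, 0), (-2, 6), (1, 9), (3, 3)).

Compute the Jacobian determinant of (x, y) with respect to (u, v):

    ∂(x,y)/∂(u,v) = | -1  1 | = (-1)(1) - (1)(3) = -4.
                   | 3  1 |

Its absolute value is |J| = 4 (the area scaling factor).

Substituting x = -u + v, y = 3u + v into the integrand,

    7x y → -21u^2 + 14u v + 7v^2,

so the integral becomes

    ∬_R (-21u^2 + 14u v + 7v^2) · |J| du dv = ∫_0^2 ∫_0^3 (-84u^2 + 56u v + 28v^2) dv du.

Inner (v): -252u^2 + 252u + 252.
Outer (u): 336.

Therefore ∬_D (7x y) dx dy = 336.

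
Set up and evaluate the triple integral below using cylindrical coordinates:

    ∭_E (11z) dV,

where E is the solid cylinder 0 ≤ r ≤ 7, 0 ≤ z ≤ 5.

In cylindrical coordinates, x = r cos(θ), y = r sin(θ), z = z, and dV = r dr dθ dz.

The integrand becomes 11z, so

    ∭_E (11z) dV = ∫_{0}^{2π} ∫_{0}^{7} ∫_{0}^{5} (11z) · r dz dr dθ.

Inner (z): 275r/2.
Middle (r from 0 to 7): 13475/4.
Outer (θ): 13475π/2.

Therefore the triple integral equals 13475π/2.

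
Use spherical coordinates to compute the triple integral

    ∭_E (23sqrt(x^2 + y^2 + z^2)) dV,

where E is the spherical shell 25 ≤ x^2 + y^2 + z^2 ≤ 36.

In spherical coordinates, x = ρ sin(φ) cos(θ), y = ρ sin(φ) sin(θ), z = ρ cos(φ), and dV = ρ^2 sin(φ) dρ dφ dθ.

The integrand becomes 23ρ, so

    ∭_E (23sqrt(x^2 + y^2 + z^2)) dV = ∫_{0}^{2π} ∫_{0}^{π} ∫_{5}^{6} (23ρ) · ρ^2 sin(φ) dρ dφ dθ.

Inner (ρ): 15433sin(φ)/4.
Middle (φ): 15433/2.
Outer (θ): 15433π.

Therefore the triple integral equals 15433π.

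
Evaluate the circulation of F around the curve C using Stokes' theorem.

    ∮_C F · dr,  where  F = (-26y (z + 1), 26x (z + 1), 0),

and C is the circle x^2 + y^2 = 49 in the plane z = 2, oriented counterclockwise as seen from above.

Let S be the flat disk x^2 + y^2 ≤ 49 in the plane z = 2, with upward unit normal n̂ = ẑ. By Stokes' theorem,

    ∮_C F · dr = ∬_S (∇ × F) · n̂ dS = ∬_D (curl F)_z dA,

where D is the disk x^2 + y^2 ≤ 49.

Compute the curl of F = (-26y (z + 1), 26x (z + 1), 0):
    (∇ × F)_x = ∂F_z/∂y - ∂F_y/∂z = -26x,
    (∇ × F)_y = ∂F_x/∂z - ∂F_z/∂x = -26y,
    (∇ × F)_z = ∂F_y/∂x - ∂F_x/∂y = 52z + 52.

On z = 2, (curl F)_z = 156.

Convert to polar (x = r cos θ, y = r sin θ, dA = r dr dθ); the integrand becomes 156, so

    ∬_D (curl F)_z dA = ∫_0^{2π} ∫_0^{7} (156) · r dr dθ.

Inner (r from 0 to 7): 3822.
Outer (θ from 0 to 2π): 7644π.

Therefore ∮_C F · dr = 7644π.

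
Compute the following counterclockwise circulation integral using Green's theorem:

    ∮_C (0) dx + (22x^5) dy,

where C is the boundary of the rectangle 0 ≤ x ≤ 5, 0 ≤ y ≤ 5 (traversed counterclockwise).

Green's theorem converts the closed line integral into a double integral over the enclosed region D:

    ∮_C P dx + Q dy = ∬_D (∂Q/∂x - ∂P/∂y) dA.

Here P = 0, Q = 22x^5, so

    ∂Q/∂x = 110x^4,    ∂P/∂y = 0,
    ∂Q/∂x - ∂P/∂y = 110x^4.

D is the region 0 ≤ x ≤ 5, 0 ≤ y ≤ 5. Evaluating the double integral:

    ∬_D (110x^4) dA = ∫_0^{5} ∫_0^{5} (110x^4) dy dx.

Inner (y from 0 to 5): 550x^4.
Outer (x from 0 to 5): 343750.

Therefore ∮_C P dx + Q dy = 343750.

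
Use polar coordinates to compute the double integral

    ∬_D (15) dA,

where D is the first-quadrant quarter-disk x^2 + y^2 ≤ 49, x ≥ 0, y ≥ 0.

The region D is 0 ≤ r ≤ 7, 0 ≤ θ ≤ π/2 in polar coordinates, where x = r cos(θ), y = r sin(θ), and dA = r dr dθ.

Under the substitution, the integrand becomes 15, so

    ∬_D (15) dA = ∫_{0}^{π/2} ∫_{0}^{7} (15) · r dr dθ.

Inner integral (in r): ∫_{0}^{7} (15) · r dr = 735/2.

Outer integral (in θ): ∫_{0}^{π/2} (735/2) dθ = 735π/4.

Therefore ∬_D (15) dA = 735π/4.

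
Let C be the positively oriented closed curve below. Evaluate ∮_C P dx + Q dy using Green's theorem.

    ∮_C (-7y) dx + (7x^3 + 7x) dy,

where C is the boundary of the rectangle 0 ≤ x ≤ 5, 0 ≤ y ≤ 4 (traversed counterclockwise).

Green's theorem converts the closed line integral into a double integral over the enclosed region D:

    ∮_C P dx + Q dy = ∬_D (∂Q/∂x - ∂P/∂y) dA.

Here P = -7y, Q = 7x^3 + 7x, so

    ∂Q/∂x = 21x^2 + 7,    ∂P/∂y = -7,
    ∂Q/∂x - ∂P/∂y = 21x^2 + 14.

D is the region 0 ≤ x ≤ 5, 0 ≤ y ≤ 4. Evaluating the double integral:

    ∬_D (21x^2 + 14) dA = ∫_0^{5} ∫_0^{4} (21x^2 + 14) dy dx.

Inner (y from 0 to 4): 84x^2 + 56.
Outer (x from 0 to 5): 3780.

Therefore ∮_C P dx + Q dy = 3780.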